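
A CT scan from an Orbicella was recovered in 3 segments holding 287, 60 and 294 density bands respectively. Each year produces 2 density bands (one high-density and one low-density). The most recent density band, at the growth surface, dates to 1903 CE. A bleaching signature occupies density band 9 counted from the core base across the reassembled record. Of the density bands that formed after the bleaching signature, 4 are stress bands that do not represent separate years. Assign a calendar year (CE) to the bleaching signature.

1589 CE

Total density bands = 287 + 60 + 294 = 641.
641 − 9 = 632 density bands lie beyond the bleaching signature toward the growth surface.
Removing the 4 false density bands leaves 632 − 4 = 628 true density bands beyond the bleaching signature.
With 2 density bands per year, 628 / 2 = 314 years.
1903 − 314 = 1589 CE.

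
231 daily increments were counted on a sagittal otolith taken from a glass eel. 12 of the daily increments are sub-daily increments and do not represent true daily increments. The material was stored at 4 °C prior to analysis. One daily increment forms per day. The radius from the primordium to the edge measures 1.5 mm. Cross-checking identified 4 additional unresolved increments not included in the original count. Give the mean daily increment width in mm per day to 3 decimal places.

Correcting the raw count gives 231 − 12 + 4 = 223 true daily increments.
Mean rate = 1.5 mm / 223 days ≈ 0.007 mm per day.

0.007 mm per day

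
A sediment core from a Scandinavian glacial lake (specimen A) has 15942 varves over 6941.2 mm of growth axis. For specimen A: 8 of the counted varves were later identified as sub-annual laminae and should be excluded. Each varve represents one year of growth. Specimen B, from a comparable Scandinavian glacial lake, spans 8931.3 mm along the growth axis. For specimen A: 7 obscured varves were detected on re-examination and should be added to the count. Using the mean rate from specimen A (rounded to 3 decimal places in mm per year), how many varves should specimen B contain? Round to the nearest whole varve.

20532 varves

Specimen A: adjusted count: 15942 − 8 + 7 = 15941 varves.
A: Mean rate = 6941.2 mm / 15941 years ≈ 0.435 mm per year.
For B, 8931.3 / 0.435 = 20531.72 years ≈ 20532 varves.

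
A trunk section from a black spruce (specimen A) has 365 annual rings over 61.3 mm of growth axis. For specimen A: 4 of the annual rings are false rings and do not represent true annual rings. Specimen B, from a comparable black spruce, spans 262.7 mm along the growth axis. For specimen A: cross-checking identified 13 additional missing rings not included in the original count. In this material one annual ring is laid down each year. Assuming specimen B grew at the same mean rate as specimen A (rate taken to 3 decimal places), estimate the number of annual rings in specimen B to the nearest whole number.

Specimen A: correcting the raw count gives 365 − 4 + 13 = 374 true annual rings.
A: 61.3 mm over 374 years gives 61.3 / 374 ≈ 0.164 mm/year.
Specimen B: 262.7 mm / 0.164 mm per year = 1601.83 years ≈ 1602 annual rings.

1602 annual rings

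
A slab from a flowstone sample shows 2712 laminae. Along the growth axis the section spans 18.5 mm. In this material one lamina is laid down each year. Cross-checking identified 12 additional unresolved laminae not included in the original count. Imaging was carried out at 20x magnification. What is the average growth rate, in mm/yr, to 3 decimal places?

0.007 mm/yr

True lamina count = 2712 + 12 = 2724.
Mean rate = 18.5 mm / 2724 years ≈ 0.007 mm/yr.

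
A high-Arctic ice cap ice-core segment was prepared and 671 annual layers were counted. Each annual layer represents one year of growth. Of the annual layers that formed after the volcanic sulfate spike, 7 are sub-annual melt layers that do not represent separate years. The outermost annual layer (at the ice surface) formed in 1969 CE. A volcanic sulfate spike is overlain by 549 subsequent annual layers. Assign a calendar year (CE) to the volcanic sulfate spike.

549 annual layers post-date the volcanic sulfate spike.
Removing the 7 false annual layers leaves 549 − 7 = 542 true annual layers beyond the volcanic sulfate spike.
1969 − 542 = 1427 CE.

1427 CE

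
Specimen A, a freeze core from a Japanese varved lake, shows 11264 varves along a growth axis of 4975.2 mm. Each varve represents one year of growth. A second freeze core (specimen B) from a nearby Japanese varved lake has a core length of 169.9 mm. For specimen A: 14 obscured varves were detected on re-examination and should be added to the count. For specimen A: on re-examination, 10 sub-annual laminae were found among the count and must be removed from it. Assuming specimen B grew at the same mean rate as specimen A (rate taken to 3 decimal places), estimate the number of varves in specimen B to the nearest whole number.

384 varves

Specimen A: correcting the raw count gives 11264 − 10 + 14 = 11268 true varves.
A: Extension rate ≈ 4975.2 / 11268 = 0.442 mm per year.
B spans 169.9 / 0.442 = 384.39 years ≈ 384 varves.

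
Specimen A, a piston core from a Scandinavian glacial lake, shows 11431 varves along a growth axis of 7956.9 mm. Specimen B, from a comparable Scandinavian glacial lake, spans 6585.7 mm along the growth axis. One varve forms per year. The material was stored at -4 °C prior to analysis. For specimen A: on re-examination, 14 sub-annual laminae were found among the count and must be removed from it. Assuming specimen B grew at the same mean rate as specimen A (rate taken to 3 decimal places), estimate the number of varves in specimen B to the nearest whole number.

9449 varves

Specimen A: correcting the raw count gives 11431 − 14 = 11417 true varves.
A: 7956.9 mm over 11417 years gives 7956.9 / 11417 ≈ 0.697 mm/yr.
B spans 6585.7 / 0.697 = 9448.64 years ≈ 9449 varves.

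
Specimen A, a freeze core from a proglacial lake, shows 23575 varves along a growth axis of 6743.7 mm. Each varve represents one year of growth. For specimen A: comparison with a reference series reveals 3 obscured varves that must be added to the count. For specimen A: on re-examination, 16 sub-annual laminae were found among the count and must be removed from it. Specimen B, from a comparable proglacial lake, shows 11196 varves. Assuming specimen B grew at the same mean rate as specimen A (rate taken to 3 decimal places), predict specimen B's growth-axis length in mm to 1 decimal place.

Specimen A: after corrections the count is 23575 − 16 + 3 = 23562 varves.
A: 6743.7 mm over 23562 years gives 6743.7 / 23562 ≈ 0.286 mm/yr.
For B, 0.286 mm/year × 11196 years = 3202.1 mm.

3202.1 mm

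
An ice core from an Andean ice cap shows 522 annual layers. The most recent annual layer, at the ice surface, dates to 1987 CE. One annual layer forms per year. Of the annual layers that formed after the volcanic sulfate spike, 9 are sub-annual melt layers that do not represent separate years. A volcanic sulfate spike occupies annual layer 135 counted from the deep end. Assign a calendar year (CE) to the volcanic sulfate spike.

1609 CE

The volcanic sulfate spike sits at annual layer 135 from the deep end, so 522 − 135 = 387 annual layers formed after it.
387 − 9 false = 378 true annual layers after the volcanic sulfate spike.
The annual layer at the ice surface is 1987 CE, so the volcanic sulfate spike dates to 1987 − 378 = 1609 CE.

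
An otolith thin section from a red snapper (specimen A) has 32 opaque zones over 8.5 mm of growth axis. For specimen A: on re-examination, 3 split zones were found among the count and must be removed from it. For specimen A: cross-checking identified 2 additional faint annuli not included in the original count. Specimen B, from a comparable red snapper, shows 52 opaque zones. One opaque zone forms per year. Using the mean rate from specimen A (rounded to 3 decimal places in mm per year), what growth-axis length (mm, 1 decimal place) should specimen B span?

14.2 mm

Specimen A: true opaque zone count = 32 − 3 + 2 = 31.
A: Mean rate = 8.5 mm / 31 years ≈ 0.274 mm per year.
B's length ≈ 0.274 × 52 = 14.2 mm.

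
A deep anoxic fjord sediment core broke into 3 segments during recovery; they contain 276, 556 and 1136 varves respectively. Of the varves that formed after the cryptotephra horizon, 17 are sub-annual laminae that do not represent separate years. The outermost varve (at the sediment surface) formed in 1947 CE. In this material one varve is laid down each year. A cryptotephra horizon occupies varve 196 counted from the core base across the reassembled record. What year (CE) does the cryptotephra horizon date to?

192 CE

Total varves = 276 + 556 + 1136 = 1968.
Between varve 196 and the sediment surface there are 1968 − 196 = 1772 varves.
Excluding 17 false varves: 1772 − 17 = 1755.
1947 − 1755 = 192 CE.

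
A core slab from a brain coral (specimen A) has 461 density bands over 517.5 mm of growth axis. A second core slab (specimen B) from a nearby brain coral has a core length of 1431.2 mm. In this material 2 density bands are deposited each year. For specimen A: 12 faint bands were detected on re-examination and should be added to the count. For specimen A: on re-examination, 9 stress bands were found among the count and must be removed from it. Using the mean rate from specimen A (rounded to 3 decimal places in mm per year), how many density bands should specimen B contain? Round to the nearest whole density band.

Specimen A: after corrections the count is 461 − 9 + 12 = 464 density bands.
Specimen A: with 2 density bands per year, 464 / 2 = 232 years.
A: 517.5 mm over 232 years gives 517.5 / 232 ≈ 2.231 mm/yr.
Specimen B: 1431.2 mm / 2.231 mm per year = 641.51 years; at 2 density bands per year that is 641.51 × 2 ≈ 1283 density bands.

1283 density bands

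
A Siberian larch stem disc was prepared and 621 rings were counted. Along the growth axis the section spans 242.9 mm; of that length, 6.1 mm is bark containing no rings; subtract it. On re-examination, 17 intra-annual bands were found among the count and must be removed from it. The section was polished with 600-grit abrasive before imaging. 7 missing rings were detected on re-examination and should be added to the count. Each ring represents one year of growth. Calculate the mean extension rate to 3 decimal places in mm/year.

0.388 mm/year

Correcting the raw count gives 621 − 17 + 7 = 611 true rings.
Removing the 6.1 mm offcut leaves 242.9 − 6.1 = 236.8 mm.
Mean rate = 236.8 mm / 611 years ≈ 0.388 mm/year.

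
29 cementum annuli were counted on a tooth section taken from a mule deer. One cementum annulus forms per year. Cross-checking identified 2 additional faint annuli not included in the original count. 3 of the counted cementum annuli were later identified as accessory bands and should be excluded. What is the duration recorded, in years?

28 yr

After corrections the count is 29 − 3 + 2 = 28 cementum annuli.
One cementum annulus per year makes the duration 28 years.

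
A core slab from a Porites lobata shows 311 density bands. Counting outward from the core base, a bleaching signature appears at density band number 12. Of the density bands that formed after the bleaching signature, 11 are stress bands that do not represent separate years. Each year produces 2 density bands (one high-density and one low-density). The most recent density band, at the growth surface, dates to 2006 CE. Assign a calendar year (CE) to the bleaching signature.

Between density band 12 and the growth surface there are 311 − 12 = 299 density bands.
Removing the 11 false density bands leaves 299 − 11 = 288 true density bands beyond the bleaching signature.
288 density bands at 2 per year is 288 / 2 = 144 years.
Counting back 144 years from 2006 CE places the bleaching signature in 2006 − 144 = 1862 CE.

1862 CE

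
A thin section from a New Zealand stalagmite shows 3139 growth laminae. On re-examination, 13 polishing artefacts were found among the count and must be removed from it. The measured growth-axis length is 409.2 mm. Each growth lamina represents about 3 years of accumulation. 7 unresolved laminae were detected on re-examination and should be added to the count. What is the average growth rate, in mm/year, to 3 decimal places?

Correcting the raw count gives 3139 − 13 + 7 = 3133 true growth laminae.
Multiplying by 3 years per growth lamina: 3133 × 3 = 9399 years.
Mean rate = 409.2 mm / 9399 years ≈ 0.044 mm/year.

0.044 mm/year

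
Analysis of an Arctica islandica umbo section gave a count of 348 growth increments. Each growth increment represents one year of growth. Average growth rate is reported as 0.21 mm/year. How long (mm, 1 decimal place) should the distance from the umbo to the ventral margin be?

73.1 mm

The record spans 348 years at 0.21 mm per year.
Length ≈ 0.21 × 348 = 73.1 mm.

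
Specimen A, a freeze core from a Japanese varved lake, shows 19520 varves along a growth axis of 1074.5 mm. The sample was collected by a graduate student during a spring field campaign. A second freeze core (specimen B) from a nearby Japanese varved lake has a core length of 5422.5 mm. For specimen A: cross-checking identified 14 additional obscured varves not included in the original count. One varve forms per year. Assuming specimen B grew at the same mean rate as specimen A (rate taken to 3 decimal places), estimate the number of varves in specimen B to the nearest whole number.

Specimen A: true varve count = 19520 + 14 = 19534.
A: Mean rate = 1074.5 mm / 19534 years ≈ 0.055 mm/yr.
For B, 5422.5 / 0.055 = 98590.91 years ≈ 98591 varves.

98591 varves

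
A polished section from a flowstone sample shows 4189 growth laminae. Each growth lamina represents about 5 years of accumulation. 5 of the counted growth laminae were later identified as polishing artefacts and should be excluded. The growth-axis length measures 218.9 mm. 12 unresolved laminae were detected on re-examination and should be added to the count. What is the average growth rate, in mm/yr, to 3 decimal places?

0.010 mm/yr

After corrections the count is 4189 − 5 + 12 = 4196 growth laminae.
Multiplying by 5 years per growth lamina: 4196 × 5 = 20980 years.
Extension rate ≈ 218.9 / 20980 = 0.010 mm/yr.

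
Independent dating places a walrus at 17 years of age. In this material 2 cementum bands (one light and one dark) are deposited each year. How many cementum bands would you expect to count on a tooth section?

Expected cementum bands: 17 × 2 = 34.
So 34 cementum bands should be present.

34 cementum bands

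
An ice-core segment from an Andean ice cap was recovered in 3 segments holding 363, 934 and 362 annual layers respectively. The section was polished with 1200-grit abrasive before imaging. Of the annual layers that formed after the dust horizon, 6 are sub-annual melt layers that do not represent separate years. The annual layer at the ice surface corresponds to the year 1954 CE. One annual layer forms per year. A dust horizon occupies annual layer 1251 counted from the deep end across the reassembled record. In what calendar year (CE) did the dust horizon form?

1552 CE

Total annual layers = 363 + 934 + 362 = 1659.
1659 − 1251 = 408 annual layers lie beyond the dust horizon toward the ice surface.
Excluding 6 false annual layers: 408 − 6 = 402.
The annual layer at the ice surface is 1954 CE, so the dust horizon dates to 1954 − 402 = 1552 CE.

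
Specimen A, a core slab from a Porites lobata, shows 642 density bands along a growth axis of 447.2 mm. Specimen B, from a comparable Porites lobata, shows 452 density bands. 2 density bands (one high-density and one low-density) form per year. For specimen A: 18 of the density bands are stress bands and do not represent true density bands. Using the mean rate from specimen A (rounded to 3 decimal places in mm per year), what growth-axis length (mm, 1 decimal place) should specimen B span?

Specimen A: true density band count = 642 − 18 = 624.
Specimen A: 624 density bands at 2 per year is 624 / 2 = 312 years.
A: 447.2 mm over 312 years gives 447.2 / 312 ≈ 1.433 mm per year.
Specimen B: with 2 density bands per year, 452 / 2 = 226 years. For B, 1.433 mm/year × 226 years = 323.9 mm.

323.9 mm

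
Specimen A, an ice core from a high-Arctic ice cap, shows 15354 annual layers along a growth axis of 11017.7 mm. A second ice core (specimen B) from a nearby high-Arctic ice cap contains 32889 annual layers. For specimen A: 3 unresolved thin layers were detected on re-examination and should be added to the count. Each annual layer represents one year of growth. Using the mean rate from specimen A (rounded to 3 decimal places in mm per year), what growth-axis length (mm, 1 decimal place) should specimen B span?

Specimen A: adjusted count: 15354 + 3 = 15357 annual layers.
A: Extension rate ≈ 11017.7 / 15357 = 0.717 mm/yr.
B's length ≈ 0.717 × 32889 = 23581.4 mm.

23581.4 mm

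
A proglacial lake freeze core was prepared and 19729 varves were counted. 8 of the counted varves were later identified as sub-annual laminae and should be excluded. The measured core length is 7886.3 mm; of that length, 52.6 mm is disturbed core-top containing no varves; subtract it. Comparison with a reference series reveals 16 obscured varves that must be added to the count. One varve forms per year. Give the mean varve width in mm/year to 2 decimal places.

0.40 mm/year

Adjusted count: 19729 − 8 + 16 = 19737 varves.
The growth record spans 7886.3 − 52.6 = 7833.7 mm.
Mean rate = 7833.7 mm / 19737 years ≈ 0.40 mm/year.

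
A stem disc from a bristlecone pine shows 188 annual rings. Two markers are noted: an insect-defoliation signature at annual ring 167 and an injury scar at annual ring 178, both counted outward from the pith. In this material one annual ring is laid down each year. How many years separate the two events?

11 years

178 − 167 = 11 annual rings lie between the two events.
That is 11 years at one annual ring per year.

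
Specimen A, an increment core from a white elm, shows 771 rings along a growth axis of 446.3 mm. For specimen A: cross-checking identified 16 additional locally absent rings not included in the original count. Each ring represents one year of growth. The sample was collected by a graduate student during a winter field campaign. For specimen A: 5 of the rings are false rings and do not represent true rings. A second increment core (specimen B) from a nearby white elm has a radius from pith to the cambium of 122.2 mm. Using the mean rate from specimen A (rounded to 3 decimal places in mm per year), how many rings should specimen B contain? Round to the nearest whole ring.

214 rings

Specimen A: true ring count = 771 − 5 + 16 = 782.
A: Extension rate ≈ 446.3 / 782 = 0.571 mm/yr.
Specimen B: 122.2 mm / 0.571 mm per year = 214.01 years ≈ 214 rings.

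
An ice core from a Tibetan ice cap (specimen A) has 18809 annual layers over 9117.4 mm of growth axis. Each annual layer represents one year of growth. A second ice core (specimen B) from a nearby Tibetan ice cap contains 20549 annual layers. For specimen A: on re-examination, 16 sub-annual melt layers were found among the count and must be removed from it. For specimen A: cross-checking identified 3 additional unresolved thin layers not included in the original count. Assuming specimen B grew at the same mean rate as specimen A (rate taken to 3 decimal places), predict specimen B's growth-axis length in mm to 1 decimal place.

9966.3 mm

Specimen A: correcting the raw count gives 18809 − 16 + 3 = 18796 true annual layers.
A: 9117.4 mm over 18796 years gives 9117.4 / 18796 ≈ 0.485 mm/year.
B's length ≈ 0.485 × 20549 = 9966.3 mm.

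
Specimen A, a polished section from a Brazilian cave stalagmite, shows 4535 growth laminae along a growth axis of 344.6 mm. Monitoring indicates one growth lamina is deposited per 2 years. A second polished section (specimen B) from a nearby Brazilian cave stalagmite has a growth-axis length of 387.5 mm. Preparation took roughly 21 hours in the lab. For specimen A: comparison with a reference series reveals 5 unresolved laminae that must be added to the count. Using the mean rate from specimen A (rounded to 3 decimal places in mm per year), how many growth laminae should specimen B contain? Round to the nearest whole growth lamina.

Specimen A: after corrections the count is 4535 + 5 = 4540 growth laminae.
Specimen A: 4540 growth laminae at 2 years each span 4540 × 2 = 9080 years.
A: 344.6 mm over 9080 years gives 344.6 / 9080 ≈ 0.038 mm/yr.
Specimen B: 387.5 mm / 0.038 mm per year = 10197.37 years; at 2 years per growth lamina that is 10197.37 / 2 ≈ 5099 growth laminae.

5099 growth laminae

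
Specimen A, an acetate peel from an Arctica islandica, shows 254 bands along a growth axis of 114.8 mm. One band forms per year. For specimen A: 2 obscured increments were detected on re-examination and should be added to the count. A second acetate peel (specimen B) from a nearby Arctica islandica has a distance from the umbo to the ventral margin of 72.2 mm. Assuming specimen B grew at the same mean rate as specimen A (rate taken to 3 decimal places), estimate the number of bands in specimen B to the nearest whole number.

161 bands

Specimen A: adjusted count: 254 + 2 = 256 bands.
A: 114.8 mm over 256 years gives 114.8 / 256 ≈ 0.448 mm per year.
For B, 72.2 / 0.448 = 161.16 years ≈ 161 bands.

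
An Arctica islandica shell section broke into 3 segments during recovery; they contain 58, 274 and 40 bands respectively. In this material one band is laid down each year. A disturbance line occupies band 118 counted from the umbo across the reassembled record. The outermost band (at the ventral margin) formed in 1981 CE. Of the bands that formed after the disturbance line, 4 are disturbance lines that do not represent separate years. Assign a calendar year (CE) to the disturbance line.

1731 CE

Total bands = 58 + 274 + 40 = 372.
The disturbance line sits at band 118 from the umbo, so 372 − 118 = 254 bands formed after it.
Removing the 4 false bands leaves 254 − 4 = 250 true bands beyond the disturbance line.
1981 − 250 = 1731 CE.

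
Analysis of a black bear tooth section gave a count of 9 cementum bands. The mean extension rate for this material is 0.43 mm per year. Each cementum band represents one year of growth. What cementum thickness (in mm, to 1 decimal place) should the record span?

The record spans 9 years at 0.43 mm per year.
9 years at 0.43 mm/year gives 0.43 × 9 = 3.9 mm.

3.9 mm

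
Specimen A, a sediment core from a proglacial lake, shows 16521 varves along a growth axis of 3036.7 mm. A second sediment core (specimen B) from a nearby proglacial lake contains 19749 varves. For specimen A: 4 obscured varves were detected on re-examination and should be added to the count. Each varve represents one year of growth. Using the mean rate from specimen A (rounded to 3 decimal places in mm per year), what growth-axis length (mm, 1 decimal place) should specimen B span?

Specimen A: true varve count = 16521 + 4 = 16525.
A: Extension rate ≈ 3036.7 / 16525 = 0.184 mm per year.
Length of B = 0.184 × 19749 = 3633.8 mm.

3633.8 mm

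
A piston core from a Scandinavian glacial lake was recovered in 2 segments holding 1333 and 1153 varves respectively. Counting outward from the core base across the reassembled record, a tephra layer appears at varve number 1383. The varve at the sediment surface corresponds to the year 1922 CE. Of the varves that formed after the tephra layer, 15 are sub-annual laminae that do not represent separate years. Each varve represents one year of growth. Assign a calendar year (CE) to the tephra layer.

834 CE

Total varves = 1333 + 1153 = 2486.
The tephra layer sits at varve 1383 from the core base, so 2486 − 1383 = 1103 varves formed after it.
Removing the 15 false varves leaves 1103 − 15 = 1088 true varves beyond the tephra layer.
The varve at the sediment surface is 1922 CE, so the tephra layer dates to 1922 − 1088 = 834 CE.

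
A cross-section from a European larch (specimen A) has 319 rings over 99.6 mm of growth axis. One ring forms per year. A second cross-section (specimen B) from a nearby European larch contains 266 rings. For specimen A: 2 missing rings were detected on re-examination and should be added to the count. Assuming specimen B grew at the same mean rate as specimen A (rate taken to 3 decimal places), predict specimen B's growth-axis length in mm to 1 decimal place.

82.5 mm

Specimen A: adjusted count: 319 + 2 = 321 rings.
A: Mean rate = 99.6 mm / 321 years ≈ 0.310 mm per year.
For B, 0.310 mm/year × 266 years = 82.5 mm.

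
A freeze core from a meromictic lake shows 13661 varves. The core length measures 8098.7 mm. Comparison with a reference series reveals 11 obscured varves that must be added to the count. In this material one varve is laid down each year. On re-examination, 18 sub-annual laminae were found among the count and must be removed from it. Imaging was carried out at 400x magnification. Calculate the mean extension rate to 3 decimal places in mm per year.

0.593 mm per year

Adjusted count: 13661 − 18 + 11 = 13654 varves.
Extension rate ≈ 8098.7 / 13654 = 0.593 mm per year.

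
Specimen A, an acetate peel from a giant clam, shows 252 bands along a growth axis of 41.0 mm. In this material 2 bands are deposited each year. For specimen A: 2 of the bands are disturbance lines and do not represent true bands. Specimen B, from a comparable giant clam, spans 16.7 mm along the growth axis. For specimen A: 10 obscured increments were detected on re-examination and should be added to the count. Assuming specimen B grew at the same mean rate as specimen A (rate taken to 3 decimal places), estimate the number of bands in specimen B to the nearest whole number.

106 bands

Specimen A: adjusted count: 252 − 2 + 10 = 260 bands.
Specimen A: 260 bands at 2 per year is 260 / 2 = 130 years.
A: Extension rate ≈ 41.0 / 130 = 0.315 mm per year.
Specimen B: 16.7 mm / 0.315 mm per year = 53.02 years; at 2 bands per year that is 53.02 × 2 ≈ 106 bands.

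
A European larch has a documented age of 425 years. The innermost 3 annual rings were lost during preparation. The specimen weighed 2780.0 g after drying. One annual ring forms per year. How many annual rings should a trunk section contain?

422 annual rings

Expected annual rings over 425 years: 425.
425 − 3 missed = 422 annual rings expected in the prepared section.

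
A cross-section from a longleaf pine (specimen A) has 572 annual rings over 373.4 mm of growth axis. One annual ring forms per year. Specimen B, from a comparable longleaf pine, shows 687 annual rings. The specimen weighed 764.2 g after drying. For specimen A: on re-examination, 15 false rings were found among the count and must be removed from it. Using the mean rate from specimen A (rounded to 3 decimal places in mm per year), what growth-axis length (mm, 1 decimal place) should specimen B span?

460.3 mm

Specimen A: true annual ring count = 572 − 15 = 557.
A: 373.4 mm over 557 years gives 373.4 / 557 ≈ 0.670 mm/year.
For B, 0.670 mm/year × 687 years = 460.3 mm.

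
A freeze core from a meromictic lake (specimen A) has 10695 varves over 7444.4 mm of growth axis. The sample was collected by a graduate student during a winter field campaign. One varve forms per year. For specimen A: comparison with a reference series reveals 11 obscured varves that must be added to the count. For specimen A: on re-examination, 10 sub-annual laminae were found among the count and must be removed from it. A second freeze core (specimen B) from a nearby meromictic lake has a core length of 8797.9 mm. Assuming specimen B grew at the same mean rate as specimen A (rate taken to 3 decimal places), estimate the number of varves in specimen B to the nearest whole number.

12641 varves

Specimen A: after corrections the count is 10695 − 10 + 11 = 10696 varves.
A: Mean rate = 7444.4 mm / 10696 years ≈ 0.696 mm/yr.
For B, 8797.9 / 0.696 = 12640.66 years ≈ 12641 varves.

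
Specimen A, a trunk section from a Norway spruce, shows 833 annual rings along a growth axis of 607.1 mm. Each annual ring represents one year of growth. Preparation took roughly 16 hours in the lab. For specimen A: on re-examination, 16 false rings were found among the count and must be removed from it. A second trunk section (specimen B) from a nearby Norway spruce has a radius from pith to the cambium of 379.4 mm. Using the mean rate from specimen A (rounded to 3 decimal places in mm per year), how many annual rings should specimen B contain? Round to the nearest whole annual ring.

511 annual rings

Specimen A: adjusted count: 833 − 16 = 817 annual rings.
A: Mean rate = 607.1 mm / 817 years ≈ 0.743 mm/yr.
Specimen B: 379.4 mm / 0.743 mm per year = 510.63 years ≈ 511 annual rings.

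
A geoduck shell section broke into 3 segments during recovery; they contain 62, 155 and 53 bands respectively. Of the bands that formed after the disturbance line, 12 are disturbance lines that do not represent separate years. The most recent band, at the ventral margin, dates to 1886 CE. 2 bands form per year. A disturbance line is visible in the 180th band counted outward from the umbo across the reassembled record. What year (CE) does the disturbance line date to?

1847 CE

Total bands = 62 + 155 + 53 = 270.
Between band 180 and the ventral margin there are 270 − 180 = 90 bands.
90 − 12 false = 78 true bands after the disturbance line.
With 2 bands per year, 78 / 2 = 39 years.
1886 − 39 = 1847 CE.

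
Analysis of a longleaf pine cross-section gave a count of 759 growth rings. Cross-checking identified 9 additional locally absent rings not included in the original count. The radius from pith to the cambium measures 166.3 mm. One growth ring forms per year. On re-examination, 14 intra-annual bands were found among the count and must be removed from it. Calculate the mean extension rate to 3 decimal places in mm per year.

True growth ring count = 759 − 14 + 9 = 754.
Mean rate = 166.3 mm / 754 years ≈ 0.221 mm per year.

0.221 mm per year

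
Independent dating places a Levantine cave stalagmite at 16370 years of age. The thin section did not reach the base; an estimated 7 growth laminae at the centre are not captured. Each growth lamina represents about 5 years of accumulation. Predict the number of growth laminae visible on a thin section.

3267 growth laminae

At 5 years per growth lamina, 16370 / 5 = 3274 growth laminae are expected.
3274 − 7 missed = 3267 growth laminae expected in the prepared section.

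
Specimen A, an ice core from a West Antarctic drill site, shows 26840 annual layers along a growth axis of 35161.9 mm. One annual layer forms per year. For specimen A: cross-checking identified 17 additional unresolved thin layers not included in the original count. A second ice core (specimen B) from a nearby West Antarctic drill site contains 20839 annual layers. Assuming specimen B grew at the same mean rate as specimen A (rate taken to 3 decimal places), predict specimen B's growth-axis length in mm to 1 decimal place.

Specimen A: correcting the raw count gives 26840 + 17 = 26857 true annual layers.
A: 35161.9 mm over 26857 years gives 35161.9 / 26857 ≈ 1.309 mm/year.
For B, 1.309 mm/year × 20839 years = 27278.3 mm.

27278.3 mm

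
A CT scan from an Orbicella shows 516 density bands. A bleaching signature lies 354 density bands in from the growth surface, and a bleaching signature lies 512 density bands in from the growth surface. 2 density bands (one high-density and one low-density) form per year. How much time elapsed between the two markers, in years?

79 yr

Separation: 512 − 354 = 158 density bands.
158 density bands at 2 per year is 158 / 2 = 79 years.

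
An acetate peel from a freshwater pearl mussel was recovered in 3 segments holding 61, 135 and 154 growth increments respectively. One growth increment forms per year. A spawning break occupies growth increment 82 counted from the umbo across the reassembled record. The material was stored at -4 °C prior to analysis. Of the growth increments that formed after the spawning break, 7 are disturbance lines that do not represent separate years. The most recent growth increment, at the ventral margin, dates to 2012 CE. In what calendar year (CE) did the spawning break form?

Total growth increments = 61 + 135 + 154 = 350.
350 − 82 = 268 growth increments lie beyond the spawning break toward the ventral margin.
Excluding 7 false growth increments: 268 − 7 = 261.
2012 − 261 = 1751 CE.

1751 CE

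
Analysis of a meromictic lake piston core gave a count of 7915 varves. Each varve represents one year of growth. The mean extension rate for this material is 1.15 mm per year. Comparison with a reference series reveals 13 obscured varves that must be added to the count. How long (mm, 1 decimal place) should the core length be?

After corrections the count is 7915 + 13 = 7928 varves.
Length ≈ 1.15 × 7928 = 9117.2 mm.

9117.2 mm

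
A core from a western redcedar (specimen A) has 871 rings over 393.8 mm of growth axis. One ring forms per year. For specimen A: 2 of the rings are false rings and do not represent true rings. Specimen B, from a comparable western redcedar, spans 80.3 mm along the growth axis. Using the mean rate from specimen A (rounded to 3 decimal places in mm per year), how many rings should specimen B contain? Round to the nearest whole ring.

Specimen A: correcting the raw count gives 871 − 2 = 869 true rings.
A: Mean rate = 393.8 mm / 869 years ≈ 0.453 mm/yr.
Specimen B: 80.3 mm / 0.453 mm per year = 177.26 years ≈ 177 rings.

177 rings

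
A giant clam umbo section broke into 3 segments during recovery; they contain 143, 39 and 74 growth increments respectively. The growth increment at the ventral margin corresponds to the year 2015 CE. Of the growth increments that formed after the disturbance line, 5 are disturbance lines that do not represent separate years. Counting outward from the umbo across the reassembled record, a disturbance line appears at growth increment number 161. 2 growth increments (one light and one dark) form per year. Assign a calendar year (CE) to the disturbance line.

1970 CE

Total growth increments = 143 + 39 + 74 = 256.
The disturbance line sits at growth increment 161 from the umbo, so 256 − 161 = 95 growth increments formed after it.
Removing the 5 false growth increments leaves 95 − 5 = 90 true growth increments beyond the disturbance line.
90 growth increments at 2 per year is 90 / 2 = 45 years.
2015 − 45 = 1970 CE.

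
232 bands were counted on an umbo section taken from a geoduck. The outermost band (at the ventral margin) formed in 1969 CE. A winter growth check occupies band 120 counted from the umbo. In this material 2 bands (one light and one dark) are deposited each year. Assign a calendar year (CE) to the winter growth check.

The winter growth check sits at band 120 from the umbo, so 232 − 120 = 112 bands formed after it.
112 bands at 2 per year is 112 / 2 = 56 years.
1969 − 56 = 1913 CE.

1913 CE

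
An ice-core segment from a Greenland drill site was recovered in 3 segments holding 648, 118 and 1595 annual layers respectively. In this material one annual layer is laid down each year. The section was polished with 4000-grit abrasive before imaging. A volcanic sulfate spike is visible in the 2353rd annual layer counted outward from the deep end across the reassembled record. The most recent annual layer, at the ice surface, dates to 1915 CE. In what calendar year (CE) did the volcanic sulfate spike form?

Total annual layers = 648 + 118 + 1595 = 2361.
The volcanic sulfate spike sits at annual layer 2353 from the deep end, so 2361 − 2353 = 8 annual layers formed after it.
The annual layer at the ice surface is 1915 CE, so the volcanic sulfate spike dates to 1915 − 8 = 1907 CE.

1907 CE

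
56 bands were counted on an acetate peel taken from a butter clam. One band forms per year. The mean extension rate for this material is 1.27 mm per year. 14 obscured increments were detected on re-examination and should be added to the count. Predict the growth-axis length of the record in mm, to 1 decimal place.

88.9 mm

True band count = 56 + 14 = 70.
Length ≈ 1.27 × 70 = 88.9 mm.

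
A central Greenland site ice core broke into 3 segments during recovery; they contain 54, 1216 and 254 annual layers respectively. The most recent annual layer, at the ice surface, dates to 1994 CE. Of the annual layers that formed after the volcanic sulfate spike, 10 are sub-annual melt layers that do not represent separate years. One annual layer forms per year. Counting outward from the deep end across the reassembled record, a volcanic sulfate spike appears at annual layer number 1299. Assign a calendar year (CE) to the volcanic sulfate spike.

Total annual layers = 54 + 1216 + 254 = 1524.
Between annual layer 1299 and the ice surface there are 1524 − 1299 = 225 annual layers.
Excluding 10 false annual layers: 225 − 10 = 215.
1994 − 215 = 1779 CE.

1779 CE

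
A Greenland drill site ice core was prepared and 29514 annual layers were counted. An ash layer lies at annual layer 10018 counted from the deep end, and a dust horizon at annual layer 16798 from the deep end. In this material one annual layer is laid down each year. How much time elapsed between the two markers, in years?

6780 yr

The two markers are separated by 16798 − 10018 = 6780 annual layers.
That is 6780 years at one annual layer per year.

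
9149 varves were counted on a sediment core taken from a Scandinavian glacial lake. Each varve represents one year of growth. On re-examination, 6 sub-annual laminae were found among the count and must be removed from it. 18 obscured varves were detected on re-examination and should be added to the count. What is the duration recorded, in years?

9161 years

Correcting the raw count gives 9149 − 6 + 18 = 9161 true varves.
With a one-to-one varve periodicity this is 9161 years.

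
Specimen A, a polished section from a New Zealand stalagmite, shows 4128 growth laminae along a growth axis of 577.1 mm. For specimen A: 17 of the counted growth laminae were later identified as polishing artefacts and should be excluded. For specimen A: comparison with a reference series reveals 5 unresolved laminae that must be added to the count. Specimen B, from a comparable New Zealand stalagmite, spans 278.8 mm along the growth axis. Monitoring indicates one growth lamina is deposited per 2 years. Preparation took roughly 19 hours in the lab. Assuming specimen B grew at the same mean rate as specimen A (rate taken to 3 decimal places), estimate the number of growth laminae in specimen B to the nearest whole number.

Specimen A: after corrections the count is 4128 − 17 + 5 = 4116 growth laminae.
Specimen A: 4116 growth laminae at 2 years each span 4116 × 2 = 8232 years.
A: 577.1 mm over 8232 years gives 577.1 / 8232 ≈ 0.070 mm/year.
Specimen B: 278.8 mm / 0.070 mm per year = 3982.86 years; at 2 years per growth lamina that is 3982.86 / 2 ≈ 1991 growth laminae.

1991 growth laminae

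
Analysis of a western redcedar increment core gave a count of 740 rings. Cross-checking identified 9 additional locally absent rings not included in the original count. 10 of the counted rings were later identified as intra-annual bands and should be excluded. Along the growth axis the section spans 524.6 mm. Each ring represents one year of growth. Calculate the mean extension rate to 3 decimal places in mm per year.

Correcting the raw count gives 740 − 10 + 9 = 739 true rings.
524.6 mm over 739 years gives 524.6 / 739 ≈ 0.710 mm per year.

0.710 mm per year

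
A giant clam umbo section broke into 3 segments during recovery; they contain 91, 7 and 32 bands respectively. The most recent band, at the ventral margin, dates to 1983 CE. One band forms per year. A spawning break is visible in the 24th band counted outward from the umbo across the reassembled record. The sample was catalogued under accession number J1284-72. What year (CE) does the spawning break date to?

1877 CE

Total bands = 91 + 7 + 32 = 130.
The spawning break sits at band 24 from the umbo, so 130 − 24 = 106 bands formed after it.
Counting back 106 years from 1983 CE places the spawning break in 1983 − 106 = 1877 CE.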